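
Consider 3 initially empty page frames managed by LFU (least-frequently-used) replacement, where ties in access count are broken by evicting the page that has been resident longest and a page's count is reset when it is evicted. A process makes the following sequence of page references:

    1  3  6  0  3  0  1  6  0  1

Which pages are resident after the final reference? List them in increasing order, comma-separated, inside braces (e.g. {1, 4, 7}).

1 -> fault, frames [1]
3 -> fault, frames [1, 3]
6 -> fault, frames [1, 3, 6]
0 -> fault, evict 1, frames [3, 6, 0]
3 -> hit
0 -> hit
1 -> fault, evict 6, frames [3, 0, 1]
6 -> fault, evict 1, frames [3, 0, 6]
0 -> hit
1 -> fault, evict 6, frames [3, 0, 1]

{0, 1, 3}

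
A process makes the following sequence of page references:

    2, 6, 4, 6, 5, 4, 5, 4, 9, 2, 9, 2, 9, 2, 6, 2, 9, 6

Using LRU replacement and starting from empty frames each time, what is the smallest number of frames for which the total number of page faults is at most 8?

f=1: 18 faults
f=2: 10 faults
f=3: 7 faults
f=4: 7 faults
f=5: 5 faults
Smallest f with faults ≤ 8 is 3.

3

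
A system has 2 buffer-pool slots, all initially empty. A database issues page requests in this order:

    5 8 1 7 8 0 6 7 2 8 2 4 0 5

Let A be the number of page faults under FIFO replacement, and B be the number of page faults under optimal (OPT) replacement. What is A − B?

Under FIFO: F F F F F F F F F F . F F F → 13 faults.
Under OPT: F F F F . F F . F F . F F F → 11 faults.
A − B = 13 − 11 = 2.

2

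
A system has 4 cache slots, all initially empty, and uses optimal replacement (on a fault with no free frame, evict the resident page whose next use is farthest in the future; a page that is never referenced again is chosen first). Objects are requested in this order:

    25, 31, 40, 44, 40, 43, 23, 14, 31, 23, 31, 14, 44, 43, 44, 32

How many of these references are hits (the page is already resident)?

7

25 -> fault, frames [25]
31 -> fault, frames [25, 31]
40 -> fault, frames [25, 31, 40]
44 -> fault, frames [25, 31, 40, 44]
40 -> hit
43 -> fault, evict 40, frames [25, 31, 44, 43]
23 -> fault, evict 25, frames [31, 44, 43, 23]
14 -> fault, evict 43, frames [31, 44, 23, 14]
31 -> hit
23 -> hit
31 -> hit
14 -> hit
44 -> hit
43 -> fault, evict 14, frames [31, 44, 23, 43]
44 -> hit
32 -> fault, evict 43, frames [31, 44, 23, 32]
Hits: 7.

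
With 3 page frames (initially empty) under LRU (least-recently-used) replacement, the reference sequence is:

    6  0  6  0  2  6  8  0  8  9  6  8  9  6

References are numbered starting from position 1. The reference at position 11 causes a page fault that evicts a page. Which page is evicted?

0

pos 1: 6 → fault, frames (6)
pos 2: 0 → fault, frames (6 0)
pos 3: 6 → hit
pos 4: 0 → hit
pos 5: 2 → fault, frames (6 0 2)
pos 6: 6 → hit
pos 7: 8 → fault, evict 0, frames (2 6 8)
pos 8: 0 → fault, evict 2, frames (6 8 0)
pos 9: 8 → hit
pos 10: 9 → fault, evict 6, frames (0 8 9)
pos 11: 6 → fault, evict 0, frames (8 9 6)
At position 11, page 0 is evicted.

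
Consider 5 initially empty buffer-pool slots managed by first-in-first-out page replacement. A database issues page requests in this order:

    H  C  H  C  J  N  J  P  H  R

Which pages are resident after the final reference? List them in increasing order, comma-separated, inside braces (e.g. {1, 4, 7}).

{C, J, N, P, R}

H: fault, frames (H)
C: fault, frames (H C)
H: hit
C: hit
J: fault, frames (H C J)
N: fault, frames (H C J N)
J: hit
P: fault, frames (H C J N P)
H: hit
R: fault, evict H, frames (C J N P R)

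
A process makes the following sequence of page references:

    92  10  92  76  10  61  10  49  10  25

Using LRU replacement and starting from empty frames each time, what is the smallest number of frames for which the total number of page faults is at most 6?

f=1: 10 faults
f=2: 7 faults
f=3: 6 faults
f=4: 6 faults
f=5: 6 faults
f=6: 6 faults
Smallest f with faults ≤ 6 is 3.

3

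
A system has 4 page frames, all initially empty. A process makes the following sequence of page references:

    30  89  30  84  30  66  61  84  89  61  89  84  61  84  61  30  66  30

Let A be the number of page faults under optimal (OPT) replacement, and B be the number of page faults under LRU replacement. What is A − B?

-2

Under OPT: F F . F . F F . . . . . . . . . F . → 6 faults.
Under LRU: F F . F . F F . F . . . . . . F F . → 8 faults.
A − B = 6 − 8 = -2.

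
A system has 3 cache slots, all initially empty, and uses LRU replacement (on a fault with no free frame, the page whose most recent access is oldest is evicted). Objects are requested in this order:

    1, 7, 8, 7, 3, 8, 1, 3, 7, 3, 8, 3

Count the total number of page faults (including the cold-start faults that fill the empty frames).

1: miss, frames [1]
7: miss, frames [1, 7]
8: miss, frames [1, 7, 8]
7: hit
3: miss, evict 1, frames [8, 7, 3]
8: hit
1: miss, evict 7, frames [3, 8, 1]
3: hit
7: miss, evict 8, frames [1, 3, 7]
3: hit
8: miss, evict 1, frames [7, 3, 8]
3: hit
Page faults: 7.

7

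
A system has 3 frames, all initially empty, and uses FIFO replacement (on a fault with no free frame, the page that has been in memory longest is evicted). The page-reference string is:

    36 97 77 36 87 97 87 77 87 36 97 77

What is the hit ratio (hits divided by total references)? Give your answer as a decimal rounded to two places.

0.42

36: fault, frames (36)
97: fault, frames (36 97)
77: fault, frames (36 97 77)
36: hit
87: fault, evict 36, frames (97 77 87)
97: hit
87: hit
77: hit
87: hit
36: fault, evict 97, frames (77 87 36)
97: fault, evict 77, frames (87 36 97)
77: fault, evict 87, frames (36 97 77)
Hits: 5 of 12 references → 5/12 = 0.4167.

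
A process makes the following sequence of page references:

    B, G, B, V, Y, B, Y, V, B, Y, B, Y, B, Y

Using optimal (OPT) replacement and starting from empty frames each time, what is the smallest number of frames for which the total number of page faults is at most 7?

f=1: 14 faults
f=2: 6 faults
f=3: 4 faults
f=4: 4 faults
Smallest f with faults ≤ 7 is 2.

2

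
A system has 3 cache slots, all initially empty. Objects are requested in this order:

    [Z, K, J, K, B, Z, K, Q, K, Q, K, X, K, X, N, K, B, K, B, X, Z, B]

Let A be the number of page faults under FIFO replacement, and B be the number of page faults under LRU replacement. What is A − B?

Under FIFO: F F F . F F F F . . . F . . F F F . . F F . → 13 faults.
Under LRU: F F F . F F . F . . . F . . F . F . . F F . → 11 faults.
A − B = 13 − 11 = 2.

2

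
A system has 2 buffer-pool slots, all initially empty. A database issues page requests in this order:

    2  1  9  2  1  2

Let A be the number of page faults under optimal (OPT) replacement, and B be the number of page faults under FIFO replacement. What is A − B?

-1

Under OPT: F F F . F . → 4 faults.
Under FIFO: F F F F F . → 5 faults.
A − B = 4 − 5 = -1.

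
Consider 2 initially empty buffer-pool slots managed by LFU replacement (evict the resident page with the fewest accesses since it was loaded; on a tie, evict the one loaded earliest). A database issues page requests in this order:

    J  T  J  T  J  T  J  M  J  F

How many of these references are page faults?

J -> fault, frames (J)
T -> fault, frames (J T)
J -> hit
T -> hit
J -> hit
T -> hit
J -> hit
M -> fault, evict T, frames (J M)
J -> hit
F -> fault, evict M, frames (J F)
Page faults: 4.

4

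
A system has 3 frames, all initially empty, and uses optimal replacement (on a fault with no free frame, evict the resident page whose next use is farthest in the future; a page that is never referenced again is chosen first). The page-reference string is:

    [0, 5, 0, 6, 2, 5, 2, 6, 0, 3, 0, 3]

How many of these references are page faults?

0 → fault, frames (0)
5 → fault, frames (0 5)
0 → hit
6 → fault, frames (0 5 6)
2 → fault, evict 0, frames (5 6 2)
5 → hit
2 → hit
6 → hit
0 → fault, evict 2, frames (5 6 0)
3 → fault, evict 6, frames (5 0 3)
0 → hit
3 → hit
Page faults: 6.

6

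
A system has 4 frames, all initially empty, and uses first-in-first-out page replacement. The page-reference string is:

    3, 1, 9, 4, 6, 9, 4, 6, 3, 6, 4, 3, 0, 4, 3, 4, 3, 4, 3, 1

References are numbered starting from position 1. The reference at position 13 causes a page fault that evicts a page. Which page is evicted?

9

pos 1: 3 → miss, frames [3]
pos 2: 1 → miss, frames [3, 1]
pos 3: 9 → miss, frames [3, 1, 9]
pos 4: 4 → miss, frames [3, 1, 9, 4]
pos 5: 6 → miss, evict 3, frames [1, 9, 4, 6]
pos 6: 9 → hit
pos 7: 4 → hit
pos 8: 6 → hit
pos 9: 3 → miss, evict 1, frames [9, 4, 6, 3]
pos 10: 6 → hit
pos 11: 4 → hit
pos 12: 3 → hit
pos 13: 0 → miss, evict 9, frames [4, 6, 3, 0]
At position 13, page 9 is evicted.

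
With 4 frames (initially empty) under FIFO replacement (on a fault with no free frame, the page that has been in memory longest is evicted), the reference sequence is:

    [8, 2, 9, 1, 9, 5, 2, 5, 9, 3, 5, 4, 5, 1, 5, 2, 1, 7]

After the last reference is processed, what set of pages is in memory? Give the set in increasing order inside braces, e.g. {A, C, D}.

8: fault, frames {8}
2: fault, frames {8,2}
9: fault, frames {8,2,9}
1: fault, frames {8,2,9,1}
9: hit
5: fault, evict 8, frames {2,9,1,5}
2: hit
5: hit
9: hit
3: fault, evict 2, frames {9,1,5,3}
5: hit
4: fault, evict 9, frames {1,5,3,4}
5: hit
1: hit
5: hit
2: fault, evict 1, frames {5,3,4,2}
1: fault, evict 5, frames {3,4,2,1}
7: fault, evict 3, frames {4,2,1,7}

{1, 2, 4, 7}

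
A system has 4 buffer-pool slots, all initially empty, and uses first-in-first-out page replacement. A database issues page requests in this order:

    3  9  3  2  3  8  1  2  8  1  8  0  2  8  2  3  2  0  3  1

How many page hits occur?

12

3 -> fault, frames (3)
9 -> fault, frames (3 9)
3 -> hit
2 -> fault, frames (3 9 2)
3 -> hit
8 -> fault, frames (3 9 2 8)
1 -> fault, evict 3, frames (9 2 8 1)
2 -> hit
8 -> hit
1 -> hit
8 -> hit
0 -> fault, evict 9, frames (2 8 1 0)
2 -> hit
8 -> hit
2 -> hit
3 -> fault, evict 2, frames (8 1 0 3)
2 -> fault, evict 8, frames (1 0 3 2)
0 -> hit
3 -> hit
1 -> hit
Hits: 12.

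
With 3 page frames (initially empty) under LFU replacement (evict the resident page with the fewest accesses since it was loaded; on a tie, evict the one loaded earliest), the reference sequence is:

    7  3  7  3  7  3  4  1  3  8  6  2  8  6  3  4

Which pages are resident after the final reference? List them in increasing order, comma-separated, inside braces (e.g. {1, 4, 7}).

{3, 4, 7}

7 -> fault, frames {7}
3 -> fault, frames {7,3}
7 -> hit
3 -> hit
7 -> hit
3 -> hit
4 -> fault, frames {7,3,4}
1 -> fault, evict 4, frames {7,3,1}
3 -> hit
8 -> fault, evict 1, frames {7,3,8}
6 -> fault, evict 8, frames {7,3,6}
2 -> fault, evict 6, frames {7,3,2}
8 -> fault, evict 2, frames {7,3,8}
6 -> fault, evict 8, frames {7,3,6}
3 -> hit
4 -> fault, evict 6, frames {7,3,4}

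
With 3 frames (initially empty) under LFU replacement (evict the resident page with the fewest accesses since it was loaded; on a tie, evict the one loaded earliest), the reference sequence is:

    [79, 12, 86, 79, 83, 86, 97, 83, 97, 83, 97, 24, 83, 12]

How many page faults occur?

79 → fault, frames {79}
12 → fault, frames {79,12}
86 → fault, frames {79,12,86}
79 → hit
83 → fault, evict 12, frames {79,86,83}
86 → hit
97 → fault, evict 83, frames {79,86,97}
83 → fault, evict 97, frames {79,86,83}
97 → fault, evict 83, frames {79,86,97}
83 → fault, evict 97, frames {79,86,83}
97 → fault, evict 83, frames {79,86,97}
24 → fault, evict 97, frames {79,86,24}
83 → fault, evict 24, frames {79,86,83}
12 → fault, evict 83, frames {79,86,12}
Page faults: 12.

12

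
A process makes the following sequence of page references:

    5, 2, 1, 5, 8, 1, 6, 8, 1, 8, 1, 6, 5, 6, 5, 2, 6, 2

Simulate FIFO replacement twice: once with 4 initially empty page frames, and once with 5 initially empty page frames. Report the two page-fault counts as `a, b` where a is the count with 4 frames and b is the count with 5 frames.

4 frames: F F F . F . F . . . . . F . . F . . → 7 faults.
5 frames: F F F . F . F . . . . . . . . . . . → 5 faults.
5 < 7: adding a frame reduced faults, as is typical.

7, 5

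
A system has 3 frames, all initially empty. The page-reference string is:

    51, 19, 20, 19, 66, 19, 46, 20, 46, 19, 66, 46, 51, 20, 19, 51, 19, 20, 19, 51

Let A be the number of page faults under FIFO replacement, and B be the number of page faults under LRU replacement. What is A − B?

Under FIFO: F F F . F . F . . F . . F F . . . . . . → 8 faults.
Under LRU: F F F . F . F F . . F . F F F . . . . . → 10 faults.
A − B = 8 − 10 = -2.

-2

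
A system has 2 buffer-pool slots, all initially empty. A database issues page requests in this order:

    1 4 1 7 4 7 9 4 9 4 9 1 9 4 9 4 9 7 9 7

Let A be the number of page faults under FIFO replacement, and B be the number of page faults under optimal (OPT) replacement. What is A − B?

3

Under FIFO: F F . F . . F F . . . F F F . . . F F . → 10 faults.
Under OPT: F F . F . . F . . . . F . F . . . F . . → 7 faults.
A − B = 10 − 7 = 3.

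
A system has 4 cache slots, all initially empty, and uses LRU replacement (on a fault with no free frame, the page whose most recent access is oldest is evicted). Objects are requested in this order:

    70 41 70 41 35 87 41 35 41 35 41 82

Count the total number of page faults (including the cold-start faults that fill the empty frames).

5

70 -> miss, frames [70]
41 -> miss, frames [70, 41]
70 -> hit
41 -> hit
35 -> miss, frames [70, 41, 35]
87 -> miss, frames [70, 41, 35, 87]
41 -> hit
35 -> hit
41 -> hit
35 -> hit
41 -> hit
82 -> miss, evict 70, frames [87, 35, 41, 82]
Page faults: 5.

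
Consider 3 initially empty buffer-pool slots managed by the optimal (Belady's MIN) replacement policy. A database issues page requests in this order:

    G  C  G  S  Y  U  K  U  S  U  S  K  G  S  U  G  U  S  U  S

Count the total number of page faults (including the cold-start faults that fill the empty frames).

7

G → miss, frames {G}
C → miss, frames {G,C}
G → hit
S → miss, frames {G,C,S}
Y → miss, evict C, frames {G,S,Y}
U → miss, evict Y, frames {G,S,U}
K → miss, evict G, frames {S,U,K}
U → hit
S → hit
U → hit
S → hit
K → hit
G → miss, evict K, frames {S,U,G}
S → hit
U → hit
G → hit
U → hit
S → hit
U → hit
S → hit
Page faults: 7.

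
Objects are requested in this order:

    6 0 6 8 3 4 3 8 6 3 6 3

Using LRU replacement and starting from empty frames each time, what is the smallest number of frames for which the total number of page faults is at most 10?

f=1: 12 faults
f=2: 8 faults
f=3: 6 faults
f=4: 5 faults
f=5: 5 faults
Smallest f with faults ≤ 10 is 2.

2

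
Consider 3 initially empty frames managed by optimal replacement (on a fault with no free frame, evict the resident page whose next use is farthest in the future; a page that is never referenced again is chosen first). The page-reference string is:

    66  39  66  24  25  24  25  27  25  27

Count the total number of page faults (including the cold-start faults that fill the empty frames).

5

66 → fault, frames [66]
39 → fault, frames [66, 39]
66 → hit
24 → fault, frames [66, 39, 24]
25 → fault, evict 39, frames [66, 24, 25]
24 → hit
25 → hit
27 → fault, evict 24, frames [66, 25, 27]
25 → hit
27 → hit
Page faults: 5.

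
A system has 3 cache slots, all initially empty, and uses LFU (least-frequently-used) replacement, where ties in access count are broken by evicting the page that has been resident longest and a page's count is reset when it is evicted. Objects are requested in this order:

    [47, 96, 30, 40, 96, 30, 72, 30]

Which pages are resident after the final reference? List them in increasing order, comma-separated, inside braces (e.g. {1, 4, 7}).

{30, 72, 96}

47: miss, frames (47)
96: miss, frames (47 96)
30: miss, frames (47 96 30)
40: miss, evict 47, frames (96 30 40)
96: hit
30: hit
72: miss, evict 40, frames (96 30 72)
30: hit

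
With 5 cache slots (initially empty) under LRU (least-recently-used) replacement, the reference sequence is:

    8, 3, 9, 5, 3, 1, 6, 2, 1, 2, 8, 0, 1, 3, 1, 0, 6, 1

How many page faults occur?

8 → fault, frames [8]
3 → fault, frames [8, 3]
9 → fault, frames [8, 3, 9]
5 → fault, frames [8, 3, 9, 5]
3 → hit
1 → fault, frames [8, 9, 5, 3, 1]
6 → fault, evict 8, frames [9, 5, 3, 1, 6]
2 → fault, evict 9, frames [5, 3, 1, 6, 2]
1 → hit
2 → hit
8 → fault, evict 5, frames [3, 6, 1, 2, 8]
0 → fault, evict 3, frames [6, 1, 2, 8, 0]
1 → hit
3 → fault, evict 6, frames [2, 8, 0, 1, 3]
1 → hit
0 → hit
6 → fault, evict 2, frames [8, 3, 1, 0, 6]
1 → hit
Page faults: 11.

11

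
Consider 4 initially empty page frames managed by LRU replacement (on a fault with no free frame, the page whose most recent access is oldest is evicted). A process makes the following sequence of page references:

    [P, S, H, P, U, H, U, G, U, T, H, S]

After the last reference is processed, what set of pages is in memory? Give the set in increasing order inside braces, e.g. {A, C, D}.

{H, S, T, U}

P -> miss, frames [P]
S -> miss, frames [P, S]
H -> miss, frames [P, S, H]
P -> hit
U -> miss, frames [S, H, P, U]
H -> hit
U -> hit
G -> miss, evict S, frames [P, H, U, G]
U -> hit
T -> miss, evict P, frames [H, G, U, T]
H -> hit
S -> miss, evict G, frames [U, T, H, S]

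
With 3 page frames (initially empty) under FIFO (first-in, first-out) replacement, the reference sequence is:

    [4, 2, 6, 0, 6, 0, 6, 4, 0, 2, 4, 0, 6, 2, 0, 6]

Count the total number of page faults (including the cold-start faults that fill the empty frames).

8

4 -> miss, frames {4}
2 -> miss, frames {4,2}
6 -> miss, frames {4,2,6}
0 -> miss, evict 4, frames {2,6,0}
6 -> hit
0 -> hit
6 -> hit
4 -> miss, evict 2, frames {6,0,4}
0 -> hit
2 -> miss, evict 6, frames {0,4,2}
4 -> hit
0 -> hit
6 -> miss, evict 0, frames {4,2,6}
2 -> hit
0 -> miss, evict 4, frames {2,6,0}
6 -> hit
Page faults: 8.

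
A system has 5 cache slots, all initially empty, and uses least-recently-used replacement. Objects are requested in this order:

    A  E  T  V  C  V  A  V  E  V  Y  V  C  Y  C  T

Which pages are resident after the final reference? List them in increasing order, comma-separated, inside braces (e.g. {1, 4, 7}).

{C, E, T, V, Y}

A → fault, frames [A]
E → fault, frames [A, E]
T → fault, frames [A, E, T]
V → fault, frames [A, E, T, V]
C → fault, frames [A, E, T, V, C]
V → hit
A → hit
V → hit
E → hit
V → hit
Y → fault, evict T, frames [C, A, E, V, Y]
V → hit
C → hit
Y → hit
C → hit
T → fault, evict A, frames [E, V, Y, C, T]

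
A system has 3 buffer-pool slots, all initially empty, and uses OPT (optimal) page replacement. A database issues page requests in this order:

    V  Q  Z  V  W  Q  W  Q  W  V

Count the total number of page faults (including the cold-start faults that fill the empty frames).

4

V: miss, frames [V]
Q: miss, frames [V, Q]
Z: miss, frames [V, Q, Z]
V: hit
W: miss, evict Z, frames [V, Q, W]
Q: hit
W: hit
Q: hit
W: hit
V: hit
Page faults: 4.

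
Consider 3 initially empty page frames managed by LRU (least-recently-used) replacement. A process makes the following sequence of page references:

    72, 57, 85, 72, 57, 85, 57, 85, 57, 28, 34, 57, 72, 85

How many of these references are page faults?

7

72 → fault, frames [72]
57 → fault, frames [72, 57]
85 → fault, frames [72, 57, 85]
72 → hit
57 → hit
85 → hit
57 → hit
85 → hit
57 → hit
28 → fault, evict 72, frames [85, 57, 28]
34 → fault, evict 85, frames [57, 28, 34]
57 → hit
72 → fault, evict 28, frames [34, 57, 72]
85 → fault, evict 34, frames [57, 72, 85]
Page faults: 7.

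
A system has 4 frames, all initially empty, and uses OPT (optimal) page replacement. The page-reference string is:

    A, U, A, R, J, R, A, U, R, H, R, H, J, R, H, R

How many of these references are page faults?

A → miss, frames (A)
U → miss, frames (A U)
A → hit
R → miss, frames (A U R)
J → miss, frames (A U R J)
R → hit
A → hit
U → hit
R → hit
H → miss, evict U, frames (A R J H)
R → hit
H → hit
J → hit
R → hit
H → hit
R → hit
Page faults: 5.

5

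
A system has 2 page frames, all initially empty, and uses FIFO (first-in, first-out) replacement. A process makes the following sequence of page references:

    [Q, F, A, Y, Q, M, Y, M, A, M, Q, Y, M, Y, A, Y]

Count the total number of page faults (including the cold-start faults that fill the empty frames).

Q → fault, frames [Q]
F → fault, frames [Q, F]
A → fault, evict Q, frames [F, A]
Y → fault, evict F, frames [A, Y]
Q → fault, evict A, frames [Y, Q]
M → fault, evict Y, frames [Q, M]
Y → fault, evict Q, frames [M, Y]
M → hit
A → fault, evict M, frames [Y, A]
M → fault, evict Y, frames [A, M]
Q → fault, evict A, frames [M, Q]
Y → fault, evict M, frames [Q, Y]
M → fault, evict Q, frames [Y, M]
Y → hit
A → fault, evict Y, frames [M, A]
Y → fault, evict M, frames [A, Y]
Page faults: 14.

14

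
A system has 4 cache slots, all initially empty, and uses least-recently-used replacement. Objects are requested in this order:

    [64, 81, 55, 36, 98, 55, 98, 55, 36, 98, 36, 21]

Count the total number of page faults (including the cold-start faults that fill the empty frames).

64: miss, frames (64)
81: miss, frames (64 81)
55: miss, frames (64 81 55)
36: miss, frames (64 81 55 36)
98: miss, evict 64, frames (81 55 36 98)
55: hit
98: hit
55: hit
36: hit
98: hit
36: hit
21: miss, evict 81, frames (55 98 36 21)
Page faults: 6.

6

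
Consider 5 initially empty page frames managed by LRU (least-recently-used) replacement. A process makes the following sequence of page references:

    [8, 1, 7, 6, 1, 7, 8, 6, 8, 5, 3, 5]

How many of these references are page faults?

8 -> fault, frames {8}
1 -> fault, frames {8,1}
7 -> fault, frames {8,1,7}
6 -> fault, frames {8,1,7,6}
1 -> hit
7 -> hit
8 -> hit
6 -> hit
8 -> hit
5 -> fault, frames {1,7,6,8,5}
3 -> fault, evict 1, frames {7,6,8,5,3}
5 -> hit
Page faults: 6.

6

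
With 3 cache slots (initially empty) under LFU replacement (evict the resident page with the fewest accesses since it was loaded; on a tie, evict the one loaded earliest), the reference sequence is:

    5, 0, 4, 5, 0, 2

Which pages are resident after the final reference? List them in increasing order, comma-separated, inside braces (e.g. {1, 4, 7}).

5 -> miss, frames (5)
0 -> miss, frames (5 0)
4 -> miss, frames (5 0 4)
5 -> hit
0 -> hit
2 -> miss, evict 4, frames (5 0 2)

{0, 2, 5}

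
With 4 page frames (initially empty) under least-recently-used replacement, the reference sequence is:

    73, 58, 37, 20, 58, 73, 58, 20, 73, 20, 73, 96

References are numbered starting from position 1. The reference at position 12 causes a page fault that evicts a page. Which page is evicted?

pos 1: 73 → miss, frames {73}
pos 2: 58 → miss, frames {73,58}
pos 3: 37 → miss, frames {73,58,37}
pos 4: 20 → miss, frames {73,58,37,20}
pos 5: 58 → hit
pos 6: 73 → hit
pos 7: 58 → hit
pos 8: 20 → hit
pos 9: 73 → hit
pos 10: 20 → hit
pos 11: 73 → hit
pos 12: 96 → miss, evict 37, frames {58,20,73,96}
At position 12, page 37 is evicted.

37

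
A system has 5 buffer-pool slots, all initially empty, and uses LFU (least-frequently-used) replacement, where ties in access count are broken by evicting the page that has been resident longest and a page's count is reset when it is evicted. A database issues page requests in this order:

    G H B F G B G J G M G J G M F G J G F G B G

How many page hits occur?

G: miss, frames {G}
H: miss, frames {G,H}
B: miss, frames {G,H,B}
F: miss, frames {G,H,B,F}
G: hit
B: hit
G: hit
J: miss, frames {G,H,B,F,J}
G: hit
M: miss, evict H, frames {G,B,F,J,M}
G: hit
J: hit
G: hit
M: hit
F: hit
G: hit
J: hit
G: hit
F: hit
G: hit
B: hit
G: hit
Hits: 16.

16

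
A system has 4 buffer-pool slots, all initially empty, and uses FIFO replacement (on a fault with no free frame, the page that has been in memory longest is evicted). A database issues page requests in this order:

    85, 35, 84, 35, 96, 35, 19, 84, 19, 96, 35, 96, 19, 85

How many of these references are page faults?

85 → miss, frames (85)
35 → miss, frames (85 35)
84 → miss, frames (85 35 84)
35 → hit
96 → miss, frames (85 35 84 96)
35 → hit
19 → miss, evict 85, frames (35 84 96 19)
84 → hit
19 → hit
96 → hit
35 → hit
96 → hit
19 → hit
85 → miss, evict 35, frames (84 96 19 85)
Page faults: 6.

6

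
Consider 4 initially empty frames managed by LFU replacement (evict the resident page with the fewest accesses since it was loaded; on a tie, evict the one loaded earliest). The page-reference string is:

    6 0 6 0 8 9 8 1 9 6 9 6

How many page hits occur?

6 → fault, frames [6]
0 → fault, frames [6, 0]
6 → hit
0 → hit
8 → fault, frames [6, 0, 8]
9 → fault, frames [6, 0, 8, 9]
8 → hit
1 → fault, evict 9, frames [6, 0, 8, 1]
9 → fault, evict 1, frames [6, 0, 8, 9]
6 → hit
9 → hit
6 → hit
Hits: 6.

6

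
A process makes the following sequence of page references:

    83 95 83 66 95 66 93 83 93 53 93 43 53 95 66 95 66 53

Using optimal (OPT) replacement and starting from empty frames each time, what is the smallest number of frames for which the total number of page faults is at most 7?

f=1: 18 faults
f=2: 10 faults
f=3: 7 faults
f=4: 6 faults
f=5: 6 faults
f=6: 6 faults
Smallest f with faults ≤ 7 is 3.

3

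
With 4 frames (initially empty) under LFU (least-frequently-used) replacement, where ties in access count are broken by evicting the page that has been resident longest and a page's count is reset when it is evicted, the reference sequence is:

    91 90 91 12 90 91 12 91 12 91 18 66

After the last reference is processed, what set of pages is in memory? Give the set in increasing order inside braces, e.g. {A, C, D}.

91 -> fault, frames {91}
90 -> fault, frames {91,90}
91 -> hit
12 -> fault, frames {91,90,12}
90 -> hit
91 -> hit
12 -> hit
91 -> hit
12 -> hit
91 -> hit
18 -> fault, frames {91,90,12,18}
66 -> fault, evict 18, frames {91,90,12,66}

{12, 66, 90, 91}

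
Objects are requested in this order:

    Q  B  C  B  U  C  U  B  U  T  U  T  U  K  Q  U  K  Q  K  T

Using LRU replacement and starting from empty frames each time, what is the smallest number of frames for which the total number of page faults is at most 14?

f=1: 20 faults
f=2: 13 faults
f=3: 8 faults
f=4: 7 faults
f=5: 7 faults
f=6: 6 faults
Smallest f with faults ≤ 14 is 2.

2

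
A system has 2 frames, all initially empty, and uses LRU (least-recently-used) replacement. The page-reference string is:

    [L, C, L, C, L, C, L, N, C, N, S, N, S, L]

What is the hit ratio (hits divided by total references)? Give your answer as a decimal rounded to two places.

L → miss, frames [L]
C → miss, frames [L, C]
L → hit
C → hit
L → hit
C → hit
L → hit
N → miss, evict C, frames [L, N]
C → miss, evict L, frames [N, C]
N → hit
S → miss, evict C, frames [N, S]
N → hit
S → hit
L → miss, evict N, frames [S, L]
Hits: 8 of 14 references → 8/14 = 0.5714.

0.57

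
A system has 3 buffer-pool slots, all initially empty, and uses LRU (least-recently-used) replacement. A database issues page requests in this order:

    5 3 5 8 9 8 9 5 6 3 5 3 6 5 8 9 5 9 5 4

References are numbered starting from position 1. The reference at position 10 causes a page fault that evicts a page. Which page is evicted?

pos 1: 5: fault, frames {5}
pos 2: 3: fault, frames {5,3}
pos 3: 5: hit
pos 4: 8: fault, frames {3,5,8}
pos 5: 9: fault, evict 3, frames {5,8,9}
pos 6: 8: hit
pos 7: 9: hit
pos 8: 5: hit
pos 9: 6: fault, evict 8, frames {9,5,6}
pos 10: 3: fault, evict 9, frames {5,6,3}
At position 10, page 9 is evicted.

9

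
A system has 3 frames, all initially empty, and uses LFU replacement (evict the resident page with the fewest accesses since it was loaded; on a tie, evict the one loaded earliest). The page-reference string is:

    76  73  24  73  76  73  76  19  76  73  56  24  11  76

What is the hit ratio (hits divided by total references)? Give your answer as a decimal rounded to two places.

0.50

76 → miss, frames {76}
73 → miss, frames {76,73}
24 → miss, frames {76,73,24}
73 → hit
76 → hit
73 → hit
76 → hit
19 → miss, evict 24, frames {76,73,19}
76 → hit
73 → hit
56 → miss, evict 19, frames {76,73,56}
24 → miss, evict 56, frames {76,73,24}
11 → miss, evict 24, frames {76,73,11}
76 → hit
Hits: 7 of 14 references → 7/14 = 0.5000.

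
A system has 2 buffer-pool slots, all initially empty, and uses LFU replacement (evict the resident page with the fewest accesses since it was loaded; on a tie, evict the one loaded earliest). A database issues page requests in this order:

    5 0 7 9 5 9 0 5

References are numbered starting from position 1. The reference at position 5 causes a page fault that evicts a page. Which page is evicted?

pos 1: 5 → fault, frames {5}
pos 2: 0 → fault, frames {5,0}
pos 3: 7 → fault, evict 5, frames {0,7}
pos 4: 9 → fault, evict 0, frames {7,9}
pos 5: 5 → fault, evict 7, frames {9,5}
At position 5, page 7 is evicted.

7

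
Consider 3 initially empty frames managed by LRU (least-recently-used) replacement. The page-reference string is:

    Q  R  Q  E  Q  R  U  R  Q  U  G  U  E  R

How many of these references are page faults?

7

Q → fault, frames [Q]
R → fault, frames [Q, R]
Q → hit
E → fault, frames [R, Q, E]
Q → hit
R → hit
U → fault, evict E, frames [Q, R, U]
R → hit
Q → hit
U → hit
G → fault, evict R, frames [Q, U, G]
U → hit
E → fault, evict Q, frames [G, U, E]
R → fault, evict G, frames [U, E, R]
Page faults: 7.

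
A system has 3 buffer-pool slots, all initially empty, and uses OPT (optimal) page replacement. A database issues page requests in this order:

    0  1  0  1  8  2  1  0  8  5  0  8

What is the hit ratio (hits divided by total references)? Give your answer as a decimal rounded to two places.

0.50

0 → miss, frames (0)
1 → miss, frames (0 1)
0 → hit
1 → hit
8 → miss, frames (0 1 8)
2 → miss, evict 8, frames (0 1 2)
1 → hit
0 → hit
8 → miss, evict 2, frames (0 1 8)
5 → miss, evict 1, frames (0 8 5)
0 → hit
8 → hit
Hits: 6 of 12 references → 6/12 = 0.5000.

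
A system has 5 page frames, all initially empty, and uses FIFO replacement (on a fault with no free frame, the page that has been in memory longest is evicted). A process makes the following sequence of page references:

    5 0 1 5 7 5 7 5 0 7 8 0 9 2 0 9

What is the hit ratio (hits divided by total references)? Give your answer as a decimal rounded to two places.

5: miss, frames (5)
0: miss, frames (5 0)
1: miss, frames (5 0 1)
5: hit
7: miss, frames (5 0 1 7)
5: hit
7: hit
5: hit
0: hit
7: hit
8: miss, frames (5 0 1 7 8)
0: hit
9: miss, evict 5, frames (0 1 7 8 9)
2: miss, evict 0, frames (1 7 8 9 2)
0: miss, evict 1, frames (7 8 9 2 0)
9: hit
Hits: 8 of 16 references → 8/16 = 0.5000.

0.50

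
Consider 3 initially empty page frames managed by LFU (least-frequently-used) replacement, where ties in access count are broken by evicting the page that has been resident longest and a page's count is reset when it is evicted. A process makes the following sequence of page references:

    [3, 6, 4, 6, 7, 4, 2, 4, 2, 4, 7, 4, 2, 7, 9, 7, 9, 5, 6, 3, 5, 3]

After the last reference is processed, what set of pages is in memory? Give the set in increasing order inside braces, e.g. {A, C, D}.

{2, 3, 4}

3 → miss, frames [3]
6 → miss, frames [3, 6]
4 → miss, frames [3, 6, 4]
6 → hit
7 → miss, evict 3, frames [6, 4, 7]
4 → hit
2 → miss, evict 7, frames [6, 4, 2]
4 → hit
2 → hit
4 → hit
7 → miss, evict 6, frames [4, 2, 7]
4 → hit
2 → hit
7 → hit
9 → miss, evict 7, frames [4, 2, 9]
7 → miss, evict 9, frames [4, 2, 7]
9 → miss, evict 7, frames [4, 2, 9]
5 → miss, evict 9, frames [4, 2, 5]
6 → miss, evict 5, frames [4, 2, 6]
3 → miss, evict 6, frames [4, 2, 3]
5 → miss, evict 3, frames [4, 2, 5]
3 → miss, evict 5, frames [4, 2, 3]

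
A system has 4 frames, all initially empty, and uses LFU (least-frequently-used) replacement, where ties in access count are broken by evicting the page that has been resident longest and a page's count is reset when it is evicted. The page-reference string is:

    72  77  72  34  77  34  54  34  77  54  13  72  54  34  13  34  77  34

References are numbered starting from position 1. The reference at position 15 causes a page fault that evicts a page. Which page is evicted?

pos 1: 72: miss, frames (72)
pos 2: 77: miss, frames (72 77)
pos 3: 72: hit
pos 4: 34: miss, frames (72 77 34)
pos 5: 77: hit
pos 6: 34: hit
pos 7: 54: miss, frames (72 77 34 54)
pos 8: 34: hit
pos 9: 77: hit
pos 10: 54: hit
pos 11: 13: miss, evict 72, frames (77 34 54 13)
pos 12: 72: miss, evict 13, frames (77 34 54 72)
pos 13: 54: hit
pos 14: 34: hit
pos 15: 13: miss, evict 72, frames (77 34 54 13)
At position 15, page 72 is evicted.

72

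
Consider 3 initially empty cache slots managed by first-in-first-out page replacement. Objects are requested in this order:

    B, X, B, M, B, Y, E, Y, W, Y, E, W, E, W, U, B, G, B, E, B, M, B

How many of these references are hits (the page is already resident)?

10

B → miss, frames (B)
X → miss, frames (B X)
B → hit
M → miss, frames (B X M)
B → hit
Y → miss, evict B, frames (X M Y)
E → miss, evict X, frames (M Y E)
Y → hit
W → miss, evict M, frames (Y E W)
Y → hit
E → hit
W → hit
E → hit
W → hit
U → miss, evict Y, frames (E W U)
B → miss, evict E, frames (W U B)
G → miss, evict W, frames (U B G)
B → hit
E → miss, evict U, frames (B G E)
B → hit
M → miss, evict B, frames (G E M)
B → miss, evict G, frames (E M B)
Hits: 10.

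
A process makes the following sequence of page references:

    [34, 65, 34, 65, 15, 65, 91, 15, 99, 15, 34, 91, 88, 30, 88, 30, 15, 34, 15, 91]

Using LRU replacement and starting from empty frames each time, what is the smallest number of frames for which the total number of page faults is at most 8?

f=1: 20 faults
f=2: 13 faults
f=3: 12 faults
f=4: 11 faults
f=5: 7 faults
f=6: 7 faults
f=7: 7 faults
Smallest f with faults ≤ 8 is 5.

5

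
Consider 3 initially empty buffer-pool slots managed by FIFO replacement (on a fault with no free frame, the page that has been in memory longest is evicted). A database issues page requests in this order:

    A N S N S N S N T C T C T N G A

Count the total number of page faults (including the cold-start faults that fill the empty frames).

A -> miss, frames (A)
N -> miss, frames (A N)
S -> miss, frames (A N S)
N -> hit
S -> hit
N -> hit
S -> hit
N -> hit
T -> miss, evict A, frames (N S T)
C -> miss, evict N, frames (S T C)
T -> hit
C -> hit
T -> hit
N -> miss, evict S, frames (T C N)
G -> miss, evict T, frames (C N G)
A -> miss, evict C, frames (N G A)
Page faults: 8.

8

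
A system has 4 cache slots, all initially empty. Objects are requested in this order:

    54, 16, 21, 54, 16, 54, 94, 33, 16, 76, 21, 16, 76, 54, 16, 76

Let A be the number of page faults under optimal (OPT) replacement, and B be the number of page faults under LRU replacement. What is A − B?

-2

Under OPT: F F F . . . F F . F . . . . . . → 6 faults.
Under LRU: F F F . . . F F . F F . . F . . → 8 faults.
A − B = 6 − 8 = -2.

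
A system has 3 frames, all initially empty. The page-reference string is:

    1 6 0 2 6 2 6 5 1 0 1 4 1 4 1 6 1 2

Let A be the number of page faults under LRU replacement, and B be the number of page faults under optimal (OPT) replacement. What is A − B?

2

Under LRU: F F F F . . . F F F . F . . . F . F → 10 faults.
Under OPT: F F F F . . . F . F . F . . . . . F → 8 faults.
A − B = 10 − 8 = 2.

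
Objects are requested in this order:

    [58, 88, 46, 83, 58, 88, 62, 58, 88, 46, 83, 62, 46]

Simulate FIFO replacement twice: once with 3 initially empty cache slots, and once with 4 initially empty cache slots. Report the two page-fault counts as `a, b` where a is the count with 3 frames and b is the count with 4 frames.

3 frames: F F F F F F F . . F F . . → 9 faults.
4 frames: F F F F . . F F F F F F . → 10 faults.
10 > 9: adding a frame increased faults — Belady's anomaly.

9, 10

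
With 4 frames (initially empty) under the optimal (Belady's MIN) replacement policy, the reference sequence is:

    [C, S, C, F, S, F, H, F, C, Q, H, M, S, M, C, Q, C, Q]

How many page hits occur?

12

C -> miss, frames (C)
S -> miss, frames (C S)
C -> hit
F -> miss, frames (C S F)
S -> hit
F -> hit
H -> miss, frames (C S F H)
F -> hit
C -> hit
Q -> miss, evict F, frames (C S H Q)
H -> hit
M -> miss, evict H, frames (C S Q M)
S -> hit
M -> hit
C -> hit
Q -> hit
C -> hit
Q -> hit
Hits: 12.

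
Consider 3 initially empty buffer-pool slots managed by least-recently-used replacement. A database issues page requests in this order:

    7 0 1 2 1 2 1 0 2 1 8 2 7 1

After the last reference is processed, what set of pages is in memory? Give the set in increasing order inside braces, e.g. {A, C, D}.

7: fault, frames (7)
0: fault, frames (7 0)
1: fault, frames (7 0 1)
2: fault, evict 7, frames (0 1 2)
1: hit
2: hit
1: hit
0: hit
2: hit
1: hit
8: fault, evict 0, frames (2 1 8)
2: hit
7: fault, evict 1, frames (8 2 7)
1: fault, evict 8, frames (2 7 1)

{1, 2, 7}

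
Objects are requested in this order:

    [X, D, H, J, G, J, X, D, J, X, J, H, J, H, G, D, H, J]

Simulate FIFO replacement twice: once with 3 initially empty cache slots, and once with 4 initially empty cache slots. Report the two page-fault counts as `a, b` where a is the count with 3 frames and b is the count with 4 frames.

3 frames: F F F F F . F F F . . F . . F F . F → 12 faults.
4 frames: F F F F F . F F . . . F F . F . . . → 10 faults.
10 < 12: adding a frame reduced faults, as is typical.

12, 10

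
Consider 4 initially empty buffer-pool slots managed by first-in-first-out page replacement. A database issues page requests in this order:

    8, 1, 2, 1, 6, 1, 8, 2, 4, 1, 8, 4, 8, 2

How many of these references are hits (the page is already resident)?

8

8: fault, frames (8)
1: fault, frames (8 1)
2: fault, frames (8 1 2)
1: hit
6: fault, frames (8 1 2 6)
1: hit
8: hit
2: hit
4: fault, evict 8, frames (1 2 6 4)
1: hit
8: fault, evict 1, frames (2 6 4 8)
4: hit
8: hit
2: hit
Hits: 8.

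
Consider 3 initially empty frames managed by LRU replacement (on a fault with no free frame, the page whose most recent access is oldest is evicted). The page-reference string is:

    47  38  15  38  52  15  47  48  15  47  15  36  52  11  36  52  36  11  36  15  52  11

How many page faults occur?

47 -> miss, frames [47]
38 -> miss, frames [47, 38]
15 -> miss, frames [47, 38, 15]
38 -> hit
52 -> miss, evict 47, frames [15, 38, 52]
15 -> hit
47 -> miss, evict 38, frames [52, 15, 47]
48 -> miss, evict 52, frames [15, 47, 48]
15 -> hit
47 -> hit
15 -> hit
36 -> miss, evict 48, frames [47, 15, 36]
52 -> miss, evict 47, frames [15, 36, 52]
11 -> miss, evict 15, frames [36, 52, 11]
36 -> hit
52 -> hit
36 -> hit
11 -> hit
36 -> hit
15 -> miss, evict 52, frames [11, 36, 15]
52 -> miss, evict 11, frames [36, 15, 52]
11 -> miss, evict 36, frames [15, 52, 11]
Page faults: 12.

12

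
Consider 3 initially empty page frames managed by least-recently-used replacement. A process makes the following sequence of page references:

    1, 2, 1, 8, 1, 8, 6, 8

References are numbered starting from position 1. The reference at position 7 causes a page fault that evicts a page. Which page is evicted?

2

pos 1: 1 -> miss, frames (1)
pos 2: 2 -> miss, frames (1 2)
pos 3: 1 -> hit
pos 4: 8 -> miss, frames (2 1 8)
pos 5: 1 -> hit
pos 6: 8 -> hit
pos 7: 6 -> miss, evict 2, frames (1 8 6)
At position 7, page 2 is evicted.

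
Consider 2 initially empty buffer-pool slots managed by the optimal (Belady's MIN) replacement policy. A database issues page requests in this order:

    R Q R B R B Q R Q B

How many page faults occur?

5

R: fault, frames [R]
Q: fault, frames [R, Q]
R: hit
B: fault, evict Q, frames [R, B]
R: hit
B: hit
Q: fault, evict B, frames [R, Q]
R: hit
Q: hit
B: fault, evict Q, frames [R, B]
Page faults: 5.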